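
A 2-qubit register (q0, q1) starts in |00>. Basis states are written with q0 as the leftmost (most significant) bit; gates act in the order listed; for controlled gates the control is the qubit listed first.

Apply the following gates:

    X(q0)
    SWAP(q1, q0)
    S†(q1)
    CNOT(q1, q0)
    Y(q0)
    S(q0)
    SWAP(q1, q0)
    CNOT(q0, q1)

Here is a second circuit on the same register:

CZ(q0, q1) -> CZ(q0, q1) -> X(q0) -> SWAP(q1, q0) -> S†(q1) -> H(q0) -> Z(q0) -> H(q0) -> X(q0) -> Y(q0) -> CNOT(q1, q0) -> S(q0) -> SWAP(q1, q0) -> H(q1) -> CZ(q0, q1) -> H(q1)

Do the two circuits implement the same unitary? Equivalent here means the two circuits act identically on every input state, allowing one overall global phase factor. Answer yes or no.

No, they are not equivalent — no single phase factor reconciles the two unitaries.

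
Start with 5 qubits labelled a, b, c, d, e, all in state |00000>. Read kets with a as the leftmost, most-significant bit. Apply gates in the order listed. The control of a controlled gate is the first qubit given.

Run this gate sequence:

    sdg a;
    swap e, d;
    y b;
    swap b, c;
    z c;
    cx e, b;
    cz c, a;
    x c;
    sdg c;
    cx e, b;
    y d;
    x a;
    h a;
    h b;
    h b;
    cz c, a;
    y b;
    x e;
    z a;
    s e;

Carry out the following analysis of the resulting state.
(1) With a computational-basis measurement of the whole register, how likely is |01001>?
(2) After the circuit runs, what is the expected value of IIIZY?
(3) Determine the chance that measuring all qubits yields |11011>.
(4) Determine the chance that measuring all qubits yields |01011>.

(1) Outcome |01001> occurs with probability 0. Key observation: the block from step 14 through step 15 cancels to the identity and can be dropped.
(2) The expectation value of IIIZY is 0.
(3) A full measurement returns |11011> with probability 1/2.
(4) The probability of measuring |01011> is 1/2.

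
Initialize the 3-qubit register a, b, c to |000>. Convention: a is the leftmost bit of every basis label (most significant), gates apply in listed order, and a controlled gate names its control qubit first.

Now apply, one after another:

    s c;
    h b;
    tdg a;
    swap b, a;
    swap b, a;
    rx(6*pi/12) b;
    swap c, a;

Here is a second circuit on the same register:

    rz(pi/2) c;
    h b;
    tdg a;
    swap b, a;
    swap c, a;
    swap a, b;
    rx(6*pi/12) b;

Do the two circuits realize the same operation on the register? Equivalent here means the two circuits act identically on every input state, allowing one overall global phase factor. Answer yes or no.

No, they are not equivalent — no single phase factor reconciles the two unitaries.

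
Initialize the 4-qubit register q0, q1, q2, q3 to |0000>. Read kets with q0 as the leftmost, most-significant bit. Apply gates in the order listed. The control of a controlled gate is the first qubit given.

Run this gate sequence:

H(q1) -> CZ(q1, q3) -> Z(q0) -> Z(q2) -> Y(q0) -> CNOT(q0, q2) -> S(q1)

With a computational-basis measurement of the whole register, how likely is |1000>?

The probability of measuring |1000> is 0.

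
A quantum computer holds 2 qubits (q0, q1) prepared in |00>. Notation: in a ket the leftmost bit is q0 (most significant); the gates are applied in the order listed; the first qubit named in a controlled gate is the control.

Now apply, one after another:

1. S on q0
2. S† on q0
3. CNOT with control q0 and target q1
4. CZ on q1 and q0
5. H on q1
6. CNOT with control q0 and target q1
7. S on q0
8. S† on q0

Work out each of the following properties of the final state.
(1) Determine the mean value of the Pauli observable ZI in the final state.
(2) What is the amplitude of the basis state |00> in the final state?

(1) The observable ZI averages to 1.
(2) The amplitude on |00> is sqrt(2)/2.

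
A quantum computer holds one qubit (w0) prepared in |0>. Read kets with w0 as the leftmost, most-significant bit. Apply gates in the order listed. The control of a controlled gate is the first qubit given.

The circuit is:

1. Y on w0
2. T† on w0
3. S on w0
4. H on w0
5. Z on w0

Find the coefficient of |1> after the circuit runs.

The amplitude on |1> is sqrt(2)*exp(3*I*pi/4)/2.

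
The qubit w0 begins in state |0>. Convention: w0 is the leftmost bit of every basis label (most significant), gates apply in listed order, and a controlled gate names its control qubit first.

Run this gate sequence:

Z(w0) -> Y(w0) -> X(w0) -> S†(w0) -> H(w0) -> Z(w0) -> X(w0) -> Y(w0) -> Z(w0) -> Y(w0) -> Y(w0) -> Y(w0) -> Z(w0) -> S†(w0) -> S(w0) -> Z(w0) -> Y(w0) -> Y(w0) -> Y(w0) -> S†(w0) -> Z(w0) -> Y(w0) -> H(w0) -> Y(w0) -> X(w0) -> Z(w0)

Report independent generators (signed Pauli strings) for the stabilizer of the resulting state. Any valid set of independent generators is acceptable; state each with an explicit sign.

The final state is stabilized by the group generated by +Y; other independent generating sets are equally valid. Key observation: steps 11-18 multiply out to the identity, so the circuit reduces to the remaining gates.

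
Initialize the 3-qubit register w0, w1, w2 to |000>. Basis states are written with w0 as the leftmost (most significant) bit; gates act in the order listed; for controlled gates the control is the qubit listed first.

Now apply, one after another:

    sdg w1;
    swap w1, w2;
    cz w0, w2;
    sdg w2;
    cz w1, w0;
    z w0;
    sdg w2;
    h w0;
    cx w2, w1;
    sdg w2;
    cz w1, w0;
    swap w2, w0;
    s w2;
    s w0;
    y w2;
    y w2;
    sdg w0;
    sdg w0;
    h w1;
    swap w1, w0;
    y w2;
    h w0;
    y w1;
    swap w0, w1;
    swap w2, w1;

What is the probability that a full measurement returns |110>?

The probability of measuring |110> is 1/2.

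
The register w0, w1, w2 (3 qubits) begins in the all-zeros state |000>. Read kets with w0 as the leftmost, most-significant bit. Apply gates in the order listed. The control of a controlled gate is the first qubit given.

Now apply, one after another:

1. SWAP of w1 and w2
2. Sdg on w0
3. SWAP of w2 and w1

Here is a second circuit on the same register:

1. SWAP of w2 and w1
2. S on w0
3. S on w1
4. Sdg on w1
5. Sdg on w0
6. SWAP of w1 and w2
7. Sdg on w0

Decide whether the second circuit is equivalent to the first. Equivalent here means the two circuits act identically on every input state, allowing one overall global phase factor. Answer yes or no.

Yes — the two circuits implement the same unitary up to a global phase.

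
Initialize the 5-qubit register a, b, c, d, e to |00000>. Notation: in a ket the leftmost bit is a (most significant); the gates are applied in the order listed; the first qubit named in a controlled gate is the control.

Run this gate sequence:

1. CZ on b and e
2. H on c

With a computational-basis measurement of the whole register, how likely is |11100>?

Outcome |11100> occurs with probability 0.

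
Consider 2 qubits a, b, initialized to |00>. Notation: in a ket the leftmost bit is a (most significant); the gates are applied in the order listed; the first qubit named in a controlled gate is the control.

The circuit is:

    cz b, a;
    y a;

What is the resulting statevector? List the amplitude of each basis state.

The resulting statevector has amplitude I on |10>, and 0 on every other basis state.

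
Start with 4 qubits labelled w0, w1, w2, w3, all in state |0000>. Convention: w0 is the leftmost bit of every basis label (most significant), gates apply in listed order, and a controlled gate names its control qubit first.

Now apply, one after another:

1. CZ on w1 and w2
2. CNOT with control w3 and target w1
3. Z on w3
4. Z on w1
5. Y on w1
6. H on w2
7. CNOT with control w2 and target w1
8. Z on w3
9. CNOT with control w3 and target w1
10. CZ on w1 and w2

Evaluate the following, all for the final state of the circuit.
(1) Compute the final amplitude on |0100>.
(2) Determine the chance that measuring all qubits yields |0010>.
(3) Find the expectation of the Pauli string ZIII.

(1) The amplitude on |0100> is sqrt(2)*I/2.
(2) The probability of measuring |0010> is 1/2.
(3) In the final state, ZIII has expectation 1.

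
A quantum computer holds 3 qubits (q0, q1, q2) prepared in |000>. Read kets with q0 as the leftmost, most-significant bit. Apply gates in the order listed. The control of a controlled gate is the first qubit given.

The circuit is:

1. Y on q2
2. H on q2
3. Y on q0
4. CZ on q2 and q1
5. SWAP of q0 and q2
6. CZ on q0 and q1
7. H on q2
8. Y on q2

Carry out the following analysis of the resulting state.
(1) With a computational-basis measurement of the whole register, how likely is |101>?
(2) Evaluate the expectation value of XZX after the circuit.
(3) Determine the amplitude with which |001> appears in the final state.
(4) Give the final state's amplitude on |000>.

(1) The probability of measuring |101> is 1/4.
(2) In the final state, XZX has expectation -1.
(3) |001> carries amplitude -I/2 in the final state.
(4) The amplitude on |000> is -I/2.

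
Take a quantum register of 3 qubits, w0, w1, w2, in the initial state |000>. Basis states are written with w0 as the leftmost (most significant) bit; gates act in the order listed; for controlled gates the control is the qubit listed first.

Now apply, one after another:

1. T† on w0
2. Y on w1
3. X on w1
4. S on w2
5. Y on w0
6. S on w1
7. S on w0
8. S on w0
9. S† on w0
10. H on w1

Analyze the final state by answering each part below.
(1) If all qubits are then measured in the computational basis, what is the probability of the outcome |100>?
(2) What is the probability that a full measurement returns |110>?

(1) The probability of measuring |100> is 1/2.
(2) A full measurement returns |110> with probability 1/2.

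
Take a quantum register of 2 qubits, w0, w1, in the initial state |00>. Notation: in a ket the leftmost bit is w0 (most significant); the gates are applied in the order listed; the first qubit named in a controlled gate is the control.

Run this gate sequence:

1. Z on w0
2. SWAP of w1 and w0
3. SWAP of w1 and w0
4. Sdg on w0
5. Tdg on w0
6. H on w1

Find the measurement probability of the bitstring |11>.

A full measurement returns |11> with probability 0.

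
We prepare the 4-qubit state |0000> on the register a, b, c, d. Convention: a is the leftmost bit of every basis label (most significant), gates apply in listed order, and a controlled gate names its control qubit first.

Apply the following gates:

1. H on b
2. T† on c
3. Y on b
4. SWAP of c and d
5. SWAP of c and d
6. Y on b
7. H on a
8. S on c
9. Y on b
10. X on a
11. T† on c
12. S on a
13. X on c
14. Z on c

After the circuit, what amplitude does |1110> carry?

|1110> carries amplitude 1/2 in the final state. Key observation: gates 3-6 undo each other exactly, leaving only the rest of the circuit to track.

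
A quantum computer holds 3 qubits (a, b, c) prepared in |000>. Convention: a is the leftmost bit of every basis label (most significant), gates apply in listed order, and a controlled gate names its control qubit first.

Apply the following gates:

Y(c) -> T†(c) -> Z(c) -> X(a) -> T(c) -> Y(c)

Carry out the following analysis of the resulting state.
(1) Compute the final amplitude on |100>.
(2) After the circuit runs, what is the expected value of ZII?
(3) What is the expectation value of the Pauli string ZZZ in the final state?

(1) |100> carries amplitude -1 in the final state.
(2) The observable ZII averages to -1.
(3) The expectation value of ZZZ is -1.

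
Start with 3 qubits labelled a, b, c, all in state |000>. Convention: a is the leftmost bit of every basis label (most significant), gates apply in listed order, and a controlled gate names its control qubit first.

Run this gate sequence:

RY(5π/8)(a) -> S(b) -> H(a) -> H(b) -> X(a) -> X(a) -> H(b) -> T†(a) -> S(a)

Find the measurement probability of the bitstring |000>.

A full measurement returns |000> with probability sqrt(sqrt(2) + 2)/4 + 1/2. Key observation: gates 4-7 undo each other exactly, leaving only the rest of the circuit to track.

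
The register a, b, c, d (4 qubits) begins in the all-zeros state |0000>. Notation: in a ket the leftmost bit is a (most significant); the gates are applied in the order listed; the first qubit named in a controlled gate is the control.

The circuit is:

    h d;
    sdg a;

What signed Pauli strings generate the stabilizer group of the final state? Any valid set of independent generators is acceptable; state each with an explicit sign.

One valid set of independent stabilizer generators is +IIIX, +ZIII, +IZII, +IIZI (any independent generating set of the same group is equally correct).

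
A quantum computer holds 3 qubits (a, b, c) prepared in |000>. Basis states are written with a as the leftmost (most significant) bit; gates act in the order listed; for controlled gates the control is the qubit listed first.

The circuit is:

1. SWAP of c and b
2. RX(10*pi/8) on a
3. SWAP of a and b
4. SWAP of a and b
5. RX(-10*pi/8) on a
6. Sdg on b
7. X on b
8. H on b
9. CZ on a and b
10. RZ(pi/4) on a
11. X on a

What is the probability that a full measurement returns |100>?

Outcome |100> occurs with probability 1/2. Key observation: gates 2-5 undo each other exactly, leaving only the rest of the circuit to track.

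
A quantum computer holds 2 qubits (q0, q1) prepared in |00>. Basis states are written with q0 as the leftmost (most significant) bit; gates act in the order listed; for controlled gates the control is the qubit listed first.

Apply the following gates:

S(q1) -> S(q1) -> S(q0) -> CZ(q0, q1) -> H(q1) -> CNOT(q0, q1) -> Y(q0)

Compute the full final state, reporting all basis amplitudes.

After the circuit, the state carries amplitude 0 on |00>, 0 on |01>, sqrt(2)*I/2 on |10>, sqrt(2)*I/2 on |11>.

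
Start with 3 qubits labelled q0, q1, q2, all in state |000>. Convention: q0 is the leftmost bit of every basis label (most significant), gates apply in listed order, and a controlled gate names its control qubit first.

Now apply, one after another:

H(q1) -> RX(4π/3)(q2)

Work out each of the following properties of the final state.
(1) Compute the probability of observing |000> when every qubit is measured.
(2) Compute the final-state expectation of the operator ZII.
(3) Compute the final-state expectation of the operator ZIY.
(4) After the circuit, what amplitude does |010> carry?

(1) Outcome |000> occurs with probability 1/8.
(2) The expectation value of ZII is 1.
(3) In the final state, ZIY has expectation sqrt(3)/2.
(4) |010> carries amplitude -sqrt(2)/4 in the final state.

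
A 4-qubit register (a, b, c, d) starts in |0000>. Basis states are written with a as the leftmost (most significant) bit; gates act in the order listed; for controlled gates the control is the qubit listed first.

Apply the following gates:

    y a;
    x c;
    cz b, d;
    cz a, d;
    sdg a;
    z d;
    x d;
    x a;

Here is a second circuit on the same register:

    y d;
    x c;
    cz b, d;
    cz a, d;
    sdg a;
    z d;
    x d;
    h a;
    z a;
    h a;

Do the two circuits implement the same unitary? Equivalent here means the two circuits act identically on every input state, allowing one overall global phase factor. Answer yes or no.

No, they are not equivalent — no single phase factor reconciles the two unitaries.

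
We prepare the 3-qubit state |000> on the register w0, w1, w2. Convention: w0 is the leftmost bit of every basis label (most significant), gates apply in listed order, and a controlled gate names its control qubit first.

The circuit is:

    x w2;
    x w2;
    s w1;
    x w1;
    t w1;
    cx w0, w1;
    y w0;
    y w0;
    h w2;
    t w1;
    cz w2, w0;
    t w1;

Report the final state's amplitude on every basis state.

After the circuit, the state carries amplitude sqrt(2)*exp(3*I*pi/4)/2 on |010>, sqrt(2)*exp(3*I*pi/4)/2 on |011>, and 0 on every other basis state.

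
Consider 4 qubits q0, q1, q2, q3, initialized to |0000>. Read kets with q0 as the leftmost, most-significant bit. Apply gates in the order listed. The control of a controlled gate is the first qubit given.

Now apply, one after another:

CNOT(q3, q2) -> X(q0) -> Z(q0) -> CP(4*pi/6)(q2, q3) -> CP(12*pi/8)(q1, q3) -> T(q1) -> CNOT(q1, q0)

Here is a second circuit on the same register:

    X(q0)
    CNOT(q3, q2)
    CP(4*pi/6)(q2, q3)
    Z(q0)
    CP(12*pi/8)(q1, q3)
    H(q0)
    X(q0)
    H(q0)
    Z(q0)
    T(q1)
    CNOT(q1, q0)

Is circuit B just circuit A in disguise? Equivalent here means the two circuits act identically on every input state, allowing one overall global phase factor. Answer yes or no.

Yes — the two circuits implement the same unitary up to a global phase.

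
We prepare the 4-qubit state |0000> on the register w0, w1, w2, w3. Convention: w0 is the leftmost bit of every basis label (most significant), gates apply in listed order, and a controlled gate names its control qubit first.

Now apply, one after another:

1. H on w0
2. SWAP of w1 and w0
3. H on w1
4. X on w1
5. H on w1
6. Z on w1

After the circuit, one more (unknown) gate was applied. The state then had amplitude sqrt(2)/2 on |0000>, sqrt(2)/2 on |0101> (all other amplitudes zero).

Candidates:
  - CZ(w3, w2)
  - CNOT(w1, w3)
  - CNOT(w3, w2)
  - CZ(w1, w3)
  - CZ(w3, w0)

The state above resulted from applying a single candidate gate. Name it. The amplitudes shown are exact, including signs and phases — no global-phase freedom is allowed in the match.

The applied gate was CNOT(w1, w3). Key observation: gates 3-6 undo each other exactly, leaving only the rest of the circuit to track.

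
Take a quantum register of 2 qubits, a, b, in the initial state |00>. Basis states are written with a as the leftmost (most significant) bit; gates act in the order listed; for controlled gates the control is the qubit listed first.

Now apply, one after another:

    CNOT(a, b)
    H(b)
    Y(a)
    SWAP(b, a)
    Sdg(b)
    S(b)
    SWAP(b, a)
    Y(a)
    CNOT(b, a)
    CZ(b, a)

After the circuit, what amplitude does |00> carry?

The amplitude on |00> is sqrt(2)/2.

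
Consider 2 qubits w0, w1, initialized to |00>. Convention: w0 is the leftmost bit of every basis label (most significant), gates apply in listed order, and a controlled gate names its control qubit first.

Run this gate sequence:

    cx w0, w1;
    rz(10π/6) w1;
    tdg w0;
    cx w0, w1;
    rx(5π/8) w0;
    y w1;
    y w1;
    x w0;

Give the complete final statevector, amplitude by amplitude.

The final amplitudes are exp(2*I*pi/3)*sin(5*pi/16) on |00>, 0 on |01>, -exp(I*pi/6)*cos(5*pi/16) on |10>, 0 on |11>.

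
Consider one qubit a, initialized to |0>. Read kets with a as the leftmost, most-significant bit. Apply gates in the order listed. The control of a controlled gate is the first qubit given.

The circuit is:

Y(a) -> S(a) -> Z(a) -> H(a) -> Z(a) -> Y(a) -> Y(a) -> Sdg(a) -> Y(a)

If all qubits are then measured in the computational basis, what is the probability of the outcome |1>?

A full measurement returns |1> with probability 1/2.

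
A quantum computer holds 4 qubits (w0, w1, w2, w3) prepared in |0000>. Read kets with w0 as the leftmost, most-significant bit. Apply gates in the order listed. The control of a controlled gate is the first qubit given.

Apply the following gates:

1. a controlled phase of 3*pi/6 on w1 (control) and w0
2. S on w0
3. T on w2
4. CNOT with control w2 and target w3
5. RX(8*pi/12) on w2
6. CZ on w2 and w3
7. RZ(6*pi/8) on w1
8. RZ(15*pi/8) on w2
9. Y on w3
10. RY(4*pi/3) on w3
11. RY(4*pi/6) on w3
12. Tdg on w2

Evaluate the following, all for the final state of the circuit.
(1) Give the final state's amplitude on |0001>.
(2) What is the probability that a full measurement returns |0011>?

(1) The amplitude on |0001> is exp(3*I*pi/16)/2.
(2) A full measurement returns |0011> with probability 3/4.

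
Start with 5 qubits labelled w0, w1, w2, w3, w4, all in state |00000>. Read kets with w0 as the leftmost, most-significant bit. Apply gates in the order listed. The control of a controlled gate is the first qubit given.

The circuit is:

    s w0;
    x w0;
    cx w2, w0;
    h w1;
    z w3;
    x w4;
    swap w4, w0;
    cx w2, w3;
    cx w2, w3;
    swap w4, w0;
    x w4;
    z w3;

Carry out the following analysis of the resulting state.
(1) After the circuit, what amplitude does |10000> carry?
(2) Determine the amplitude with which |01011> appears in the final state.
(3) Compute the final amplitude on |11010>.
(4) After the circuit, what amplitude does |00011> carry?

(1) The final state's coefficient on |10000> equals sqrt(2)/2. Key observation: steps 5-12 multiply out to the identity, so the circuit reduces to the remaining gates.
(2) The final state's coefficient on |01011> equals 0.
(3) |11010> carries amplitude 0 in the final state.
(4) The final state's coefficient on |00011> equals 0.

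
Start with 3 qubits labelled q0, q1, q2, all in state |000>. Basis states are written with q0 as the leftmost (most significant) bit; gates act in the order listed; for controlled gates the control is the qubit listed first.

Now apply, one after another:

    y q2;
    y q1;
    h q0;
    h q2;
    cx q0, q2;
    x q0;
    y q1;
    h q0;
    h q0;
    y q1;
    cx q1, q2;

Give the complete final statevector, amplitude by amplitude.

The resulting statevector has amplitude 0 on |000>, 0 on |001>, -1/2 on |010>, 1/2 on |011>, 0 on |100>, 0 on |101>, 1/2 on |110>, -1/2 on |111>.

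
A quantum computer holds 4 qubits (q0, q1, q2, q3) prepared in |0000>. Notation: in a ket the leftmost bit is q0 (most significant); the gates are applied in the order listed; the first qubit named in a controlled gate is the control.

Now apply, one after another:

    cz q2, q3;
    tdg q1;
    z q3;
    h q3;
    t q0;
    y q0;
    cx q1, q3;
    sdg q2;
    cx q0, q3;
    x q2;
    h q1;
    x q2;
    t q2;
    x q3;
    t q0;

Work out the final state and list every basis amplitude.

The final amplitudes are exp(3*I*pi/4)/2 on |1000>, exp(3*I*pi/4)/2 on |1001>, exp(3*I*pi/4)/2 on |1100>, exp(3*I*pi/4)/2 on |1101>, and 0 on every other basis state.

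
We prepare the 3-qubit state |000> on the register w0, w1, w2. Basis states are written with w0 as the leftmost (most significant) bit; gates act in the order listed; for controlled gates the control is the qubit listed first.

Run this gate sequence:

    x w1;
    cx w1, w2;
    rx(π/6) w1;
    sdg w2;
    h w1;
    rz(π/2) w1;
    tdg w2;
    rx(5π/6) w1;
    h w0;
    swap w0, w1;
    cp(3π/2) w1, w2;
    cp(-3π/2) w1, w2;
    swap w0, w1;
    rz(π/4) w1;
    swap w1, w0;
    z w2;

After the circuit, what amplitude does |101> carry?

The final state's coefficient on |101> equals -3*exp(5*I*pi/8)/8 - sqrt(3)*exp(5*I*pi/8)/8 - sqrt(3)*exp(I*pi/8)/8 + exp(I*pi/8)/8. Key observation: gates 10-13 undo each other exactly, leaving only the rest of the circuit to track.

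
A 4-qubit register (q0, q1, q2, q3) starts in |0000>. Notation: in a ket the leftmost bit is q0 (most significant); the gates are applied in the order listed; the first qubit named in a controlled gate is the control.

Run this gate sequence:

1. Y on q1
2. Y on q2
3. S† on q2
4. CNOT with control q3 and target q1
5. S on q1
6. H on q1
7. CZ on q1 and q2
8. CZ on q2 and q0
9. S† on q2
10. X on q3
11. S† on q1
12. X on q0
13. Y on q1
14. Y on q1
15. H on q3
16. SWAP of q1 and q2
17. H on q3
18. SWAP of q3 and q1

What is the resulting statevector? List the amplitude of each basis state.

After the circuit, the state carries amplitude sqrt(2)*I/2 on |1101>, sqrt(2)/2 on |1111>, and 0 on every other basis state.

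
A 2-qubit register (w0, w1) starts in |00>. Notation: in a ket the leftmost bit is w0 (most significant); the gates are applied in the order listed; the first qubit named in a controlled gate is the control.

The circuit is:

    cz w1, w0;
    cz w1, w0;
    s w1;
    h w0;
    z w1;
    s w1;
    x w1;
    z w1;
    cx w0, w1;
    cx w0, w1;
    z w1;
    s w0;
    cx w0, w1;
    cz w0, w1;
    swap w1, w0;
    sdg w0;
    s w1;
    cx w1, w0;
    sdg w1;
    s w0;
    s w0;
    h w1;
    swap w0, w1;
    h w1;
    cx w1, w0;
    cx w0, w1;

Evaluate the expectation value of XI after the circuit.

The expectation value of XI is -1. Key observation: the block from step 8 through step 11 cancels to the identity and can be dropped.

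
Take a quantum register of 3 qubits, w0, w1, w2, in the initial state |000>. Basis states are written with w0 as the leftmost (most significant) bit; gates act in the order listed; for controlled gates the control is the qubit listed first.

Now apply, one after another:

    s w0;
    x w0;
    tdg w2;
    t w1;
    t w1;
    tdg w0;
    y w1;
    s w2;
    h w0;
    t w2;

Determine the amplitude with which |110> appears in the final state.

|110> carries amplitude -sqrt(2)*exp(I*pi/4)/2 in the final state.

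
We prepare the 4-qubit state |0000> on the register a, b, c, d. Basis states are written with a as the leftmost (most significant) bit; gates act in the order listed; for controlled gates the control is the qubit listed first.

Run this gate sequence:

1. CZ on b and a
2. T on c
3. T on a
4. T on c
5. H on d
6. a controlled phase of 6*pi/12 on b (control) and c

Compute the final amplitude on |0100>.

The amplitude on |0100> is 0.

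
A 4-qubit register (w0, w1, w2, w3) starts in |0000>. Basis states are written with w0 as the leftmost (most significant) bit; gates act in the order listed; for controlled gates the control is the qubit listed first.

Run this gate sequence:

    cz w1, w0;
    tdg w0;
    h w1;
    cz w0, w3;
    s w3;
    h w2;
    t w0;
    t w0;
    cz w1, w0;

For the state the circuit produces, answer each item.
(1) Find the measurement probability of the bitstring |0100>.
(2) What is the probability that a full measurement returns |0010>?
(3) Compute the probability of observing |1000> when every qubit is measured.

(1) A full measurement returns |0100> with probability 1/4.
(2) The probability of measuring |0010> is 1/4.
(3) Outcome |1000> occurs with probability 0.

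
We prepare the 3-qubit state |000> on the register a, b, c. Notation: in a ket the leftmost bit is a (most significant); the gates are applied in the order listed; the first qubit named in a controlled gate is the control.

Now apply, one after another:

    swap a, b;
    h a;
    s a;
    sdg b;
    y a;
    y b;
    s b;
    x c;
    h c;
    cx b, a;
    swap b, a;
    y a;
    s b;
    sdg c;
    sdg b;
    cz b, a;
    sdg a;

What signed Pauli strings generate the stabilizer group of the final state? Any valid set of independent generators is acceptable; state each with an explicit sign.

One valid set of independent stabilizer generators is -IYI, +IIY, +ZII (any independent generating set of the same group is equally correct).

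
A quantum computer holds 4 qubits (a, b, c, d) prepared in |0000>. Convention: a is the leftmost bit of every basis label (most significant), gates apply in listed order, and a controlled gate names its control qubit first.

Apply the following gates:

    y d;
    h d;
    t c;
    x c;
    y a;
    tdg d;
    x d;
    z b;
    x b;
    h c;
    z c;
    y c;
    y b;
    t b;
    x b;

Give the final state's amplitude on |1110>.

The final state's coefficient on |1110> equals -exp(3*I*pi/4)/2.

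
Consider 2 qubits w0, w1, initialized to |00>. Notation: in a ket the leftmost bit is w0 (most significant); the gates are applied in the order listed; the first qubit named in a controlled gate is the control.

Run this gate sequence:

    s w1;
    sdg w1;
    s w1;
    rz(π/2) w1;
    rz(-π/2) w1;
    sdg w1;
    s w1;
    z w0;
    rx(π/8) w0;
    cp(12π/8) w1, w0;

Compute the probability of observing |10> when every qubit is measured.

A full measurement returns |10> with probability sin(pi/16)**2. Key observation: gates 2-7 undo each other exactly, leaving only the rest of the circuit to track.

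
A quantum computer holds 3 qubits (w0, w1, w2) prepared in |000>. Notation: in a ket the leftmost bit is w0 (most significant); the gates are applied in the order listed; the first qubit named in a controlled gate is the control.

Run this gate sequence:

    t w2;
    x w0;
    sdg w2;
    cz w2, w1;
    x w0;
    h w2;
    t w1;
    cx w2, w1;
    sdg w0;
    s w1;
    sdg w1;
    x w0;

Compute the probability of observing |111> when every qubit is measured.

The probability of measuring |111> is 1/2.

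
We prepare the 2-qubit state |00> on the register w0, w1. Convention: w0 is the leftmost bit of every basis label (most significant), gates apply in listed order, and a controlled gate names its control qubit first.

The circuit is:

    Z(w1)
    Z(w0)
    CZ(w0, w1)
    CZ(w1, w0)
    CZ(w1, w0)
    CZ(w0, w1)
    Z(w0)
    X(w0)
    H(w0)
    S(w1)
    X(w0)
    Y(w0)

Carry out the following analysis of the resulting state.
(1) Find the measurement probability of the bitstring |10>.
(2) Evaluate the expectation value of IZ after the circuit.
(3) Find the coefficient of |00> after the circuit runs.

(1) The probability of measuring |10> is 1/2. Key observation: steps 2-7 multiply out to the identity, so the circuit reduces to the remaining gates.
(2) The observable IZ averages to 1.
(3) |00> carries amplitude -sqrt(2)*I/2 in the final state.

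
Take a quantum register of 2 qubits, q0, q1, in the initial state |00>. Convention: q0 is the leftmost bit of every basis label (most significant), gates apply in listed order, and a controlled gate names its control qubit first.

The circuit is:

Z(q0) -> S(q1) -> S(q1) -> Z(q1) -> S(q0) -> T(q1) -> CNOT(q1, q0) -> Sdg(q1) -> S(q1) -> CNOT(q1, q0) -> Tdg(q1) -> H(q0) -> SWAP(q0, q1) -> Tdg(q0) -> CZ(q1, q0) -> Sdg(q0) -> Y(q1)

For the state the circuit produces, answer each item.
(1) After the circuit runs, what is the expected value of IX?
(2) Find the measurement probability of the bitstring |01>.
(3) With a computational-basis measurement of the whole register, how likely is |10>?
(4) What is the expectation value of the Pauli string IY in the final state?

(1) The expectation value of IX is -1.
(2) Outcome |01> occurs with probability 1/2.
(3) The probability of measuring |10> is 0.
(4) The observable IY averages to 0.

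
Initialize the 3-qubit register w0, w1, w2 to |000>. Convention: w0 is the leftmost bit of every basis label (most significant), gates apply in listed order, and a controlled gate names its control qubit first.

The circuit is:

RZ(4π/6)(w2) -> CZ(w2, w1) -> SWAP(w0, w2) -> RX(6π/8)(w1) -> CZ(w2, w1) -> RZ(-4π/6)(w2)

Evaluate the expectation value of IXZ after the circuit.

The expectation value of IXZ is 0.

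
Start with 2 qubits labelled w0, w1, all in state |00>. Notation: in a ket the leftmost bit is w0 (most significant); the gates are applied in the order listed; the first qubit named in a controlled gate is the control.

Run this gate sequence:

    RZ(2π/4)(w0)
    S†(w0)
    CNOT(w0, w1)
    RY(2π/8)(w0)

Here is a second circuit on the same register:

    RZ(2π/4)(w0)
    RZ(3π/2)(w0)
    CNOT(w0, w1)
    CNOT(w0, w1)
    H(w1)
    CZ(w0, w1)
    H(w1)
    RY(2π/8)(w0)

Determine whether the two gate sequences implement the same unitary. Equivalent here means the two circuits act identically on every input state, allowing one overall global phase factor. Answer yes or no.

Yes: on every input state the two circuits agree up to one overall phase factor.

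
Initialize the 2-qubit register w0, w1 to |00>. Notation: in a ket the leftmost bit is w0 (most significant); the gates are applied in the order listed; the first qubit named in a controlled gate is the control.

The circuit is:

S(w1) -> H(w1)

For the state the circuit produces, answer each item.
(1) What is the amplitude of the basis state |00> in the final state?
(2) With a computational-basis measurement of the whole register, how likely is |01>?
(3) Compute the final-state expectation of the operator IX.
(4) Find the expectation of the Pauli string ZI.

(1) The amplitude on |00> is sqrt(2)/2.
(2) The probability of measuring |01> is 1/2.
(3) The expectation value of IX is 1.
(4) In the final state, ZI has expectation 1.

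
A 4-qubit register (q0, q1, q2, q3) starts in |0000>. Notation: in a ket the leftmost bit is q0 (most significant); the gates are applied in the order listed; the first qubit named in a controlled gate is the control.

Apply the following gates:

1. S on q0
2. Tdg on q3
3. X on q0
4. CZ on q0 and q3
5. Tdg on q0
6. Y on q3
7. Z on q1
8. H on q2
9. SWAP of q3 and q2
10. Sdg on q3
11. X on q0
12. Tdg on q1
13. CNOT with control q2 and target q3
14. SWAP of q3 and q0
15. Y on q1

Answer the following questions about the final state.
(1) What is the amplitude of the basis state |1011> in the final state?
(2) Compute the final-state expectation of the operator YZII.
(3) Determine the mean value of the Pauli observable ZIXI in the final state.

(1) |1011> carries amplitude 0 in the final state.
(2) The observable YZII averages to -1.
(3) The expectation value of ZIXI is 0.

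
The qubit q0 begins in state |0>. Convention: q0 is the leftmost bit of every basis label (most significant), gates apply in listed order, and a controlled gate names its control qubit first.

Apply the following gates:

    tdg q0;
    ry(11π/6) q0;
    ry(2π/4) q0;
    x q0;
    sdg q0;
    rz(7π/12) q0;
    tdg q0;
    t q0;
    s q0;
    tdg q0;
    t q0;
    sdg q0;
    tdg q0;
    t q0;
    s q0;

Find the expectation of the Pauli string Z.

In the final state, Z has expectation -1/2. Key observation: gates 7-14 undo each other exactly, leaving only the rest of the circuit to track.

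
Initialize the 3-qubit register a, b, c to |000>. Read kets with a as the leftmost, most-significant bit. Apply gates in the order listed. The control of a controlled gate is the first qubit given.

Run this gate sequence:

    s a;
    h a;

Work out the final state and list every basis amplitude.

The resulting statevector has amplitude sqrt(2)/2 on |000>, sqrt(2)/2 on |100>, and 0 on every other basis state.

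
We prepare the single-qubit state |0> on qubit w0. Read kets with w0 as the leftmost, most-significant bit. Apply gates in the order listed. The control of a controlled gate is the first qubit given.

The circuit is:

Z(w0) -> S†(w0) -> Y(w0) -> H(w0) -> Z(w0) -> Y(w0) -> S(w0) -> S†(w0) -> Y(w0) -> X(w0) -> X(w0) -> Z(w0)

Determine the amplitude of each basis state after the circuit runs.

The resulting statevector has amplitude sqrt(2)*I/2 on |0>, -sqrt(2)*I/2 on |1>.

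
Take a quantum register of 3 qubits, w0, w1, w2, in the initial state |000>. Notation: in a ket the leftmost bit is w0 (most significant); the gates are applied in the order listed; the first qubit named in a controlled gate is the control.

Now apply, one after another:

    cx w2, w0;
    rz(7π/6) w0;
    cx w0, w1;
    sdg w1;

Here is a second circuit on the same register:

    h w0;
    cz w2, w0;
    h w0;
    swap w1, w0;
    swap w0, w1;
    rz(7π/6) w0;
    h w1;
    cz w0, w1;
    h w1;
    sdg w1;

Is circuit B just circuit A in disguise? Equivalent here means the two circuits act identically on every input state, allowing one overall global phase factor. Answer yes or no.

Yes — the two circuits implement the same unitary up to a global phase.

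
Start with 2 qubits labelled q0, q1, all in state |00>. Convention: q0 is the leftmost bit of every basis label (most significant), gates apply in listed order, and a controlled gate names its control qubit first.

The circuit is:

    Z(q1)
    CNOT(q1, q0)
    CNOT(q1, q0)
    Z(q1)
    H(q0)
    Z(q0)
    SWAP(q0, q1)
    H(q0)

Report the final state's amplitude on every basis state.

The resulting statevector has amplitude 1/2 on |00>, -1/2 on |01>, 1/2 on |10>, -1/2 on |11>. Key observation: steps 1-4 multiply out to the identity, so the circuit reduces to the remaining gates.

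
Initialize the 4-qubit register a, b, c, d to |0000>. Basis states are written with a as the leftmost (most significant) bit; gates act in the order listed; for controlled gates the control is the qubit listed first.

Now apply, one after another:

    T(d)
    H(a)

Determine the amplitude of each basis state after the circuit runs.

The final amplitudes are sqrt(2)/2 on |0000>, sqrt(2)/2 on |1000>, and 0 on every other basis state.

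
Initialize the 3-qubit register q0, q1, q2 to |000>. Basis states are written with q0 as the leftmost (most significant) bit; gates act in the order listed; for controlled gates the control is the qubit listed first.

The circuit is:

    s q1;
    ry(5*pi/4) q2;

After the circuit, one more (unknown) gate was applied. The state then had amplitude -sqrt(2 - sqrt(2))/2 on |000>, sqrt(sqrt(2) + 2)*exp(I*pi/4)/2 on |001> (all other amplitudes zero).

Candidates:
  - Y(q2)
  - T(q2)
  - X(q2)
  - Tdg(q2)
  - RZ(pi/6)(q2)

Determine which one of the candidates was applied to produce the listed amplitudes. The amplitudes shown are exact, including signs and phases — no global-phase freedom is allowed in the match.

It was T(q2) that produced the state shown.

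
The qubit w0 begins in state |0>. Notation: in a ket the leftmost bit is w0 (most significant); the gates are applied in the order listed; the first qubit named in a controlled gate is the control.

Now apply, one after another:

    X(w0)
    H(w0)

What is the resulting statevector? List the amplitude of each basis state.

The resulting statevector has amplitude sqrt(2)/2 on |0>, -sqrt(2)/2 on |1>.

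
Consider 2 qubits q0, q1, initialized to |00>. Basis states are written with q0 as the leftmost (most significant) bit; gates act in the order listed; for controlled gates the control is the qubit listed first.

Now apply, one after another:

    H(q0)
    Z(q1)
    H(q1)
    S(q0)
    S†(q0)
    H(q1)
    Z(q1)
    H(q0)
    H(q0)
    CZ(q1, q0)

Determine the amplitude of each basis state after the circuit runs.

The final amplitudes are sqrt(2)/2 on |00>, 0 on |01>, sqrt(2)/2 on |10>, 0 on |11>. Key observation: gates 2-7 undo each other exactly, leaving only the rest of the circuit to track.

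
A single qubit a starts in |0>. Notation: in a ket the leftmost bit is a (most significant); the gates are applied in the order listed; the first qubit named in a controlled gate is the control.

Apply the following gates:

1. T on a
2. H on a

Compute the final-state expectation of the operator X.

The observable X averages to 1.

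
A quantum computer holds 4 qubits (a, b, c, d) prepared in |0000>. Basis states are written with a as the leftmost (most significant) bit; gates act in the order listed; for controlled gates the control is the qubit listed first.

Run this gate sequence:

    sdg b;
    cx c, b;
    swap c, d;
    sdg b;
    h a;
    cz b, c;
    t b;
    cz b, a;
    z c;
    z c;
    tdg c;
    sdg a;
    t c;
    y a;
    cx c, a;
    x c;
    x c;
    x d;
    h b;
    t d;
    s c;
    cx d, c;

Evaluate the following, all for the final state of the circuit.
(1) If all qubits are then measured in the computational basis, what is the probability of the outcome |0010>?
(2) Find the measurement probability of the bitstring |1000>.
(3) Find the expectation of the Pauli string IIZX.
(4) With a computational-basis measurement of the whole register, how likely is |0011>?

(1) The probability of measuring |0010> is 0. Key observation: the block from step 16 through step 17 cancels to the identity and can be dropped.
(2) The probability of measuring |1000> is 0.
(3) In the final state, IIZX has expectation 0.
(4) The probability of measuring |0011> is 1/4.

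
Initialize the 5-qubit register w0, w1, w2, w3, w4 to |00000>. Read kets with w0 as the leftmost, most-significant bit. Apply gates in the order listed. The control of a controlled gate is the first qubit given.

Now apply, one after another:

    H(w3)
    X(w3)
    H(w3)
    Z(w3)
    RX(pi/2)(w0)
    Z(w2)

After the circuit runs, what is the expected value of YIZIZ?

The expectation value of YIZIZ is -1. Key observation: the block from step 1 through step 4 cancels to the identity and can be dropped.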